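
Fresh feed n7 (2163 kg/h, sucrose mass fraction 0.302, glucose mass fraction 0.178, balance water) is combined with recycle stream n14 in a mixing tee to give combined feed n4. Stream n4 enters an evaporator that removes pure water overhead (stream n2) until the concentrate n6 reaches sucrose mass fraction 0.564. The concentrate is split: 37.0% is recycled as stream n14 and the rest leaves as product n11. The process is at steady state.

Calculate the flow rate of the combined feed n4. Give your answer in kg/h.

2843 kg/h

Overall sucrose balance (none leaves overhead): sucrose in fresh feed = sucrose in product, i.e. 2163×0.302 = (1−0.370)·n6·0.564.
n6 = 653.23/(0.564×0.630) = 1838.4 kg/h.
Recycle n14 = 0.370×1838.4 = 680.21 kg/h.
Combined feed n4 = 2163 + 680.21 = 2843.2 kg/h.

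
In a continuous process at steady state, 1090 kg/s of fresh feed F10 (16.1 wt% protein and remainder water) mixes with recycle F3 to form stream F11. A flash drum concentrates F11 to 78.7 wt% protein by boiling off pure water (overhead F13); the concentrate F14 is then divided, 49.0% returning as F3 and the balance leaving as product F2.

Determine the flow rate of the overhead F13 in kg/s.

867 kg/s

Overall protein balance (none leaves overhead): protein in fresh feed = protein in product, i.e. 1090×0.161 = (1−0.490)·F14·0.787.
F14 = 175.49/(0.787×0.510) = 437.23 kg/s.
Recycle F3 = 0.490×437.23 = 214.24 kg/s.
Combined feed F11 = 1090 + 214.24 = 1304.2 kg/s.
Overhead F13 = F11 − F14 = 1304.2 − 437.23 = 867.01 kg/s.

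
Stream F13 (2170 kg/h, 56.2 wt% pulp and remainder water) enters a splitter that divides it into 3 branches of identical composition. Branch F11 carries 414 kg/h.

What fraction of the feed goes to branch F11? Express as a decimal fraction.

Fraction to F11 = 414/2170 = 0.1908.

0.191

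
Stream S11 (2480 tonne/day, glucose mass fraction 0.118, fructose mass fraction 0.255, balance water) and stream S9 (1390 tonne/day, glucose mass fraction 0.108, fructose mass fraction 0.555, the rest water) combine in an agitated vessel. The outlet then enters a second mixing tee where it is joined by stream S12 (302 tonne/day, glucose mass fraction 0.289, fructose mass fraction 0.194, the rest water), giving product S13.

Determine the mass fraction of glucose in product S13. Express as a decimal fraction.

Overall, product flow = 4172 tonne/day.
glucose in = 2480×0.118 + 1390×0.108 + 302×0.289 = 530.04 tonne/day.
glucose fraction in S13 = 0.127.

0.127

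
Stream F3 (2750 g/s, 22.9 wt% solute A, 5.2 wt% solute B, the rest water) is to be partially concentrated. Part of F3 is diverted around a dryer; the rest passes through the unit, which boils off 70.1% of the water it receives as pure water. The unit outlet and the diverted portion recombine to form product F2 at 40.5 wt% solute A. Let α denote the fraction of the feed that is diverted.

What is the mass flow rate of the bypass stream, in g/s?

All 2750×0.229 = 629.75 g/s of solute A reaches F2, so F2 = 629.75/0.405 = 1554.9 g/s and vapour = 1195.1 g/s.
The evaporator receives (1−α)·2750 of feed at 0.719 water and removes 0.701 of that water:
0.701×0.719×(1−α)×2750 = 1195.1
(1−α) = 1195.1/1386.1 = 0.8622;  α = 0.1378.
Bypass flow = 0.1378×2750 = 378.94 g/s.

378.9 g/s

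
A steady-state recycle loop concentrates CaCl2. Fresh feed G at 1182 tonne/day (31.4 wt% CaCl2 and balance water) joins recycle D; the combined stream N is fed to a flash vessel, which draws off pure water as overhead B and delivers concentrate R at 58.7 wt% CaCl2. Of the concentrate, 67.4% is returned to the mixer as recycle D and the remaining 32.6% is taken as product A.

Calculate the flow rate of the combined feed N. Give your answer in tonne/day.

2489 tonne/day

Overall CaCl2 balance (none leaves overhead): CaCl2 in fresh feed = CaCl2 in product, i.e. 1182×0.314 = (1−0.674)·R·0.587.
R = 371.15/(0.587×0.326) = 1939.5 tonne/day.
Recycle D = 0.674×1939.5 = 1307.2 tonne/day.
Combined feed N = 1182 + 1307.2 = 2489.2 tonne/day.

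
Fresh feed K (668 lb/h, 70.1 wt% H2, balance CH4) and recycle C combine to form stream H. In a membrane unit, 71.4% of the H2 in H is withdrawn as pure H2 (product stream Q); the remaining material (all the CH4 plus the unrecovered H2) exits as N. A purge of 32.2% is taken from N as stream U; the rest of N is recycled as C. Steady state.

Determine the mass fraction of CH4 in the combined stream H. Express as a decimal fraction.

0.516

CH4 enters only via K and leaves only via the purge: 668×0.299 = 0.322×(CH4 in N), and the membrane unit passes all CH4, so CH4 in H = CH4 in N = 620.29 lb/h.
H2 in H: m_A = 668×0.701 + (1−0.322)·(1−0.714)·m_A, so m_A = 468.27/0.8061 = 580.91 lb/h.
H = 580.91 + 620.29 = 1201.2 lb/h.
CH4 fraction in H = 620.29/1201.2 = 0.516.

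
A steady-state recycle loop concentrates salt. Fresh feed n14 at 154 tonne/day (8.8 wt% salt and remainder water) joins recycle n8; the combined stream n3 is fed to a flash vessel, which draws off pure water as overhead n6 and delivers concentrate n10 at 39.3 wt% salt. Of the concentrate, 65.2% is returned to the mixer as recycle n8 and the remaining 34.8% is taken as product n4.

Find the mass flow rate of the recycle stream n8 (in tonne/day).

Overall salt balance (none leaves overhead): salt in fresh feed = salt in product, i.e. 154×0.088 = (1−0.652)·n10·0.393.
n10 = 13.552/(0.393×0.348) = 99.09 tonne/day.
Recycle n8 = 0.652×99.09 = 64.607 tonne/day.

64.61 tonne/day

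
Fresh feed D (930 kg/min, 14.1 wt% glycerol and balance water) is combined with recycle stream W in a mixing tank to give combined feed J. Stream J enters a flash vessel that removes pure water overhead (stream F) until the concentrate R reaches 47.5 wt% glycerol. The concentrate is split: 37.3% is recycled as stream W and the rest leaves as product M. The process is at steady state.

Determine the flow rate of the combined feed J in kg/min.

1094 kg/min

Overall glycerol balance (none leaves overhead): glycerol in fresh feed = glycerol in product, i.e. 930×0.141 = (1−0.373)·R·0.475.
R = 131.13/(0.475×0.627) = 440.29 kg/min.
Recycle W = 0.373×440.29 = 164.23 kg/min.
Combined feed J = 930 + 164.23 = 1094.2 kg/min.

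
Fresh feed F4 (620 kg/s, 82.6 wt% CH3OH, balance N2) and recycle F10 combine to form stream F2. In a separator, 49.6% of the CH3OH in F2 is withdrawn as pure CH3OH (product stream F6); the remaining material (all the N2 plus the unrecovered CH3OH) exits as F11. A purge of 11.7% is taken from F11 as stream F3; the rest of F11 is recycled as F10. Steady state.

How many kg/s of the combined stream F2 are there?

N2 enters only via F4 and leaves only via the purge: 620×0.174 = 0.117×(N2 in F11), and the separator passes all N2, so N2 in F2 = N2 in F11 = 922.05 kg/s.
CH3OH in F2: m_A = 620×0.826 + (1−0.117)·(1−0.496)·m_A, so m_A = 512.12/0.5550 = 922.79 kg/s.
F2 = 922.79 + 922.05 = 1844.8 kg/s.

1845 kg/s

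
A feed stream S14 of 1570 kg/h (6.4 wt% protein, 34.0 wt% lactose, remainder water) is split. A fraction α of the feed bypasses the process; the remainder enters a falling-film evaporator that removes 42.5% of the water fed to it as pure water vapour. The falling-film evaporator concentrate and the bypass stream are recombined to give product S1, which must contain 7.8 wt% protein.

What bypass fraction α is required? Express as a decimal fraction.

0.291

All 1570×0.064 = 100.48 kg/h of protein reaches S1, so S1 = 100.48/0.078 = 1288.2 kg/h and vapour = 281.79 kg/h.
The evaporator receives (1−α)·1570 of feed at 0.596 water and removes 0.425 of that water:
0.425×0.596×(1−α)×1570 = 281.79
(1−α) = 281.79/397.68 = 0.7086;  α = 0.2914.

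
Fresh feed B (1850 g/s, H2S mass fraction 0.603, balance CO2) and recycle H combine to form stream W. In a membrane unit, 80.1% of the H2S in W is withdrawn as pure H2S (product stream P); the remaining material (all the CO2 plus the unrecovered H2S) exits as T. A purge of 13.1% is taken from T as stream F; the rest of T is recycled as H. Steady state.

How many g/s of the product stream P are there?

H2S in W: m_A = 1850×0.603 + (1−0.131)·(1−0.801)·m_A, so m_A = 1115.5/0.8271 = 1348.8 g/s.
Product P = 0.801×1348.8 = 1080.4 g/s.

1080 g/s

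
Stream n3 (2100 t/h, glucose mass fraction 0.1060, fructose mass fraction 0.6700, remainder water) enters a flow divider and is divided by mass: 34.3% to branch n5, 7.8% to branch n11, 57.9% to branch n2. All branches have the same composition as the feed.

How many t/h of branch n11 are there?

163.8 t/h

Branch n11 flow = 0.078×2100 = 163.8 t/h.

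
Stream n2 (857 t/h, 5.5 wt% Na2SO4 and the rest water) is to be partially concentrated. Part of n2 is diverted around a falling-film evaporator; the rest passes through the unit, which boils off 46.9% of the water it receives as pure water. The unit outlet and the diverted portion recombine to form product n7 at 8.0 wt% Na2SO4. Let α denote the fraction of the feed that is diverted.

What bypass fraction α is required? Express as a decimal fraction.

All 857×0.055 = 47.135 t/h of Na2SO4 reaches n7, so n7 = 47.135/0.080 = 589.19 t/h and vapour = 267.81 t/h.
The evaporator receives (1−α)·857 of feed at 0.945 water and removes 0.469 of that water:
0.469×0.945×(1−α)×857 = 267.81
(1−α) = 267.81/379.83 = 0.7051;  α = 0.2949.

0.295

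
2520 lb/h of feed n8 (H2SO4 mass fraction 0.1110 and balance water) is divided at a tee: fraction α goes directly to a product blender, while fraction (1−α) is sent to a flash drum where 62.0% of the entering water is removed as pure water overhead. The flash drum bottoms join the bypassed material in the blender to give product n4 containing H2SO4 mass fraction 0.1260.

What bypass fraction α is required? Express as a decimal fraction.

0.784

All 2520×0.111 = 279.72 lb/h of H2SO4 reaches n4, so n4 = 279.72/0.126 = 2220 lb/h and vapour = 300 lb/h.
The evaporator receives (1−α)·2520 of feed at 0.889 water and removes 0.620 of that water:
0.620×0.889×(1−α)×2520 = 300
(1−α) = 300/1389 = 0.2160;  α = 0.7840.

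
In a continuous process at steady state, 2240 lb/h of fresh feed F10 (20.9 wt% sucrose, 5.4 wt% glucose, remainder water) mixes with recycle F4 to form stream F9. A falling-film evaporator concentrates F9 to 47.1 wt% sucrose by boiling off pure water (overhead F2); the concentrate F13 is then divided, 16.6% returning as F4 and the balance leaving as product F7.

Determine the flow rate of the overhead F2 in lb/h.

Overall sucrose balance (none leaves overhead): sucrose in fresh feed = sucrose in product, i.e. 2240×0.209 = (1−0.166)·F13·0.471.
F13 = 468.16/(0.471×0.834) = 1191.8 lb/h.
Recycle F4 = 0.166×1191.8 = 197.84 lb/h.
Combined feed F9 = 2240 + 197.84 = 2437.8 lb/h.
Overhead F2 = F9 − F13 = 2437.8 − 1191.8 = 1246 lb/h.

1246 lb/h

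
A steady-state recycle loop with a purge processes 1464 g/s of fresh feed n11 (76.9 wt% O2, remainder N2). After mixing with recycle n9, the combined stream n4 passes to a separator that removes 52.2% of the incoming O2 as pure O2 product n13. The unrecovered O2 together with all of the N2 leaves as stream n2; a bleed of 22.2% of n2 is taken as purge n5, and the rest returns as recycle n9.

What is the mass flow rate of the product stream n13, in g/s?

O2 in n4: m_A = 1464×0.769 + (1−0.222)·(1−0.522)·m_A, so m_A = 1125.8/0.6281 = 1792.4 g/s.
Product n13 = 0.522×1792.4 = 935.62 g/s.

935.6 g/s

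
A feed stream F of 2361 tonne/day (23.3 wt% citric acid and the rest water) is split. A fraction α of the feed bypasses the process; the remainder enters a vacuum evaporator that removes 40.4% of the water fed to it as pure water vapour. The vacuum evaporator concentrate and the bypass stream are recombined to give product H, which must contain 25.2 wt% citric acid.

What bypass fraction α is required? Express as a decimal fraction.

All 2361×0.233 = 550.11 tonne/day of citric acid reaches H, so H = 550.11/0.252 = 2183 tonne/day and vapour = 178.01 tonne/day.
The evaporator receives (1−α)·2361 of feed at 0.767 water and removes 0.404 of that water:
0.404×0.767×(1−α)×2361 = 178.01
(1−α) = 178.01/731.6 = 0.2433;  α = 0.7567.

0.757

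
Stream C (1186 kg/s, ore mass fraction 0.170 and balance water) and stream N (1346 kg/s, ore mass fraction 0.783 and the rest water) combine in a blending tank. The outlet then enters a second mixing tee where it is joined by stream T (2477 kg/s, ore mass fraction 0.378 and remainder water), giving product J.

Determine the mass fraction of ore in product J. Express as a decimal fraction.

Overall, product flow = 5009 kg/s.
ore in = 1186×0.170 + 1346×0.783 + 2477×0.378 = 2191.8 kg/s.
ore fraction in J = 0.438.

0.438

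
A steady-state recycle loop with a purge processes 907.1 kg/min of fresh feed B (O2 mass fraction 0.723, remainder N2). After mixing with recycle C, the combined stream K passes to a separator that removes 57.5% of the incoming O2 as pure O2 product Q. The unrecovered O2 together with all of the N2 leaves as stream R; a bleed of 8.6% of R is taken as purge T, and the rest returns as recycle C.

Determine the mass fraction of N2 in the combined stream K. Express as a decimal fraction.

0.732

N2 enters only via B and leaves only via the purge: 907.1×0.277 = 0.086×(N2 in R), and the separator passes all N2, so N2 in K = N2 in R = 2921.7 kg/min.
O2 in K: m_A = 907.1×0.723 + (1−0.086)·(1−0.575)·m_A, so m_A = 655.83/0.6115 = 1072.4 kg/min.
K = 1072.4 + 2921.7 = 3994.1 kg/min.
N2 fraction in K = 2921.7/3994.1 = 0.732.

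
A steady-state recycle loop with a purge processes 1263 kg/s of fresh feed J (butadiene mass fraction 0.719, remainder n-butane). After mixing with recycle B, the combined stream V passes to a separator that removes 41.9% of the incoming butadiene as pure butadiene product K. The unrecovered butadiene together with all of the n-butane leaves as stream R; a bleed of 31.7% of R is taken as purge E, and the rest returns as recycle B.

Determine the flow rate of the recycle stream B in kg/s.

1362 kg/s

n-butane enters only via J and leaves only via the purge: 1263×0.281 = 0.317×(n-butane in R), and the separator passes all n-butane, so n-butane in V = n-butane in R = 1119.6 kg/s.
butadiene in V: m_A = 1263×0.719 + (1−0.317)·(1−0.419)·m_A, so m_A = 908.1/0.6032 = 1505.5 kg/s.
R = (1−0.419)×1505.5 + 1119.6 = 1994.3 kg/s.
Recycle B = (1−0.317)×1994.3 = 1362.1 kg/s.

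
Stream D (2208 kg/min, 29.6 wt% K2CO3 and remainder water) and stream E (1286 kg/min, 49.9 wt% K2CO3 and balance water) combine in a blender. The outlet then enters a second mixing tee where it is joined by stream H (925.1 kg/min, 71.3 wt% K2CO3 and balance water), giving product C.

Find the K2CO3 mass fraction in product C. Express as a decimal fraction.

Overall, product flow = 4419.1 kg/min.
K2CO3 in = 2208×0.296 + 1286×0.499 + 925.1×0.713 = 1954.9 kg/min.
K2CO3 fraction in C = 0.4424.

0.4424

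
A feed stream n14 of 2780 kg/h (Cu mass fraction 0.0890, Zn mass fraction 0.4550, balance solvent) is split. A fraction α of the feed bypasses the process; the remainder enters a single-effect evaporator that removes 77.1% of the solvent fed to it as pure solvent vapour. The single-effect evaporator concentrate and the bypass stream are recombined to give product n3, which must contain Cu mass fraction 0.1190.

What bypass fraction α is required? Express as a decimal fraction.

0.283

All 2780×0.089 = 247.42 kg/h of Cu reaches n3, so n3 = 247.42/0.119 = 2079.2 kg/h and vapour = 700.84 kg/h.
The evaporator receives (1−α)·2780 of feed at 0.456 solvent and removes 0.771 of that solvent:
0.771×0.456×(1−α)×2780 = 700.84
(1−α) = 700.84/977.38 = 0.7171;  α = 0.2829.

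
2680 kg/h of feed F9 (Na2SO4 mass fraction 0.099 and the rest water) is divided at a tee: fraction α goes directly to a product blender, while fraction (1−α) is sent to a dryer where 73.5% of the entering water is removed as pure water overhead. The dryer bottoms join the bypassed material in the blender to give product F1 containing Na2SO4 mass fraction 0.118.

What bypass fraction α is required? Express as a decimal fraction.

All 2680×0.099 = 265.32 kg/h of Na2SO4 reaches F1, so F1 = 265.32/0.118 = 2248.5 kg/h and vapour = 431.53 kg/h.
The evaporator receives (1−α)·2680 of feed at 0.901 water and removes 0.735 of that water:
0.735×0.901×(1−α)×2680 = 431.53
(1−α) = 431.53/1774.8 = 0.2431;  α = 0.7569.

0.757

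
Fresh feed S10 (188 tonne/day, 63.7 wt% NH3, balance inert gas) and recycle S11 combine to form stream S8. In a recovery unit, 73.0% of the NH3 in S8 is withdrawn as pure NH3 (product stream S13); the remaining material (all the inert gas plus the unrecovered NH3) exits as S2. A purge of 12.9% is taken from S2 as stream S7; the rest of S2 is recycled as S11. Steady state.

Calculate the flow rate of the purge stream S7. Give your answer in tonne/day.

inert gas enters only via S10 and leaves only via the purge: 188×0.363 = 0.129×(inert gas in S2), and the recovery unit passes all inert gas, so inert gas in S8 = inert gas in S2 = 529.02 tonne/day.
NH3 in S8: m_A = 188×0.637 + (1−0.129)·(1−0.730)·m_A, so m_A = 119.76/0.7648 = 156.58 tonne/day.
S2 = (1−0.730)×156.58 + 529.02 = 571.3 tonne/day.
Purge S7 = 0.129×571.3 = 73.698 tonne/day.

73.7 tonne/day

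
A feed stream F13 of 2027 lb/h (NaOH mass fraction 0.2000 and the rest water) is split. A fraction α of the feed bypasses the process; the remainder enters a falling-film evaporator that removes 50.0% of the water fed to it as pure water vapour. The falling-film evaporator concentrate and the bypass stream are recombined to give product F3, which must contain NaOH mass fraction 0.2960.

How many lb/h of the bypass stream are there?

All 2027×0.200 = 405.4 lb/h of NaOH reaches F3, so F3 = 405.4/0.296 = 1369.6 lb/h and vapour = 657.41 lb/h.
The evaporator receives (1−α)·2027 of feed at 0.800 water and removes 0.500 of that water:
0.500×0.800×(1−α)×2027 = 657.41
(1−α) = 657.41/810.8 = 0.8108;  α = 0.1892.
Bypass flow = 0.1892×2027 = 383.49 lb/h.

383.5 lb/h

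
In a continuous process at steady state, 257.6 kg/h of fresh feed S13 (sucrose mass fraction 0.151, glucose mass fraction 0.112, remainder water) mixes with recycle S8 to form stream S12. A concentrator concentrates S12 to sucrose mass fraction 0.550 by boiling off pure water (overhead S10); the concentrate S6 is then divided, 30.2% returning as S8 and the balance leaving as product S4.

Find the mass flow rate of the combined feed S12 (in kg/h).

288.2 kg/h

Overall sucrose balance (none leaves overhead): sucrose in fresh feed = sucrose in product, i.e. 257.6×0.151 = (1−0.302)·S6·0.550.
S6 = 38.898/(0.550×0.698) = 101.32 kg/h.
Recycle S8 = 0.302×101.32 = 30.599 kg/h.
Combined feed S12 = 257.6 + 30.599 = 288.2 kg/h.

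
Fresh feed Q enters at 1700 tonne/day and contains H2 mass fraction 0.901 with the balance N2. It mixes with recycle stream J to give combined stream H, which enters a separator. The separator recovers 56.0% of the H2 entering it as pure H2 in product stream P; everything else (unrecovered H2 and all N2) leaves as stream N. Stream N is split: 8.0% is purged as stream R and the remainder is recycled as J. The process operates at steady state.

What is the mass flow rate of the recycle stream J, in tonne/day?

N2 enters only via Q and leaves only via the purge: 1700×0.099 = 0.080×(N2 in N), and the separator passes all N2, so N2 in H = N2 in N = 2103.8 tonne/day.
H2 in H: m_A = 1700×0.901 + (1−0.080)·(1−0.560)·m_A, so m_A = 1531.7/0.5952 = 2573.4 tonne/day.
N = (1−0.560)×2573.4 + 2103.8 = 3236.1 tonne/day.
Recycle J = (1−0.080)×3236.1 = 2977.2 tonne/day.

2977 tonne/day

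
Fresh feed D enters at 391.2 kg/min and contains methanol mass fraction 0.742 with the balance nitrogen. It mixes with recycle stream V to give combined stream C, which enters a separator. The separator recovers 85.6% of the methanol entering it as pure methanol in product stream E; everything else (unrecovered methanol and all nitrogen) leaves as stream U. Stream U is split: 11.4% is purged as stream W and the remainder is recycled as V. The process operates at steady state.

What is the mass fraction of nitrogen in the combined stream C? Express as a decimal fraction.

0.727

nitrogen enters only via D and leaves only via the purge: 391.2×0.258 = 0.114×(nitrogen in U), and the separator passes all nitrogen, so nitrogen in C = nitrogen in U = 885.35 kg/min.
methanol in C: m_A = 391.2×0.742 + (1−0.114)·(1−0.856)·m_A, so m_A = 290.27/0.8724 = 332.72 kg/min.
C = 332.72 + 885.35 = 1218.1 kg/min.
nitrogen fraction in C = 885.35/1218.1 = 0.727.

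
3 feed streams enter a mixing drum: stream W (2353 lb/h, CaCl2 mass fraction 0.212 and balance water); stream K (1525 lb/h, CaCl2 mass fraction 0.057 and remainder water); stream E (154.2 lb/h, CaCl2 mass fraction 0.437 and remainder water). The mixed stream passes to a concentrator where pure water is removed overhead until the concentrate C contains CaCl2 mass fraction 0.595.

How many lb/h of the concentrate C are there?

CaCl2 entering = 2353×0.212 + 1525×0.057 + 154.2×0.437 = 653.15 lb/h.
All CaCl2 reports to C, so C = 653.15/0.595 = 1097.7 lb/h.

1098 lb/h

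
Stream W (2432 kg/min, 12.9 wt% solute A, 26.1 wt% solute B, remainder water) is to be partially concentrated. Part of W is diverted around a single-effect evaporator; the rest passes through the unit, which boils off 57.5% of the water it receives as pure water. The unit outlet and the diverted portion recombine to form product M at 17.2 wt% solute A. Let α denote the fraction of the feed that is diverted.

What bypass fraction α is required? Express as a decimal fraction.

0.287

All 2432×0.129 = 313.73 kg/min of solute A reaches M, so M = 313.73/0.172 = 1824 kg/min and vapour = 608 kg/min.
The evaporator receives (1−α)·2432 of feed at 0.610 water and removes 0.575 of that water:
0.575×0.610×(1−α)×2432 = 608
(1−α) = 608/853.02 = 0.7128;  α = 0.2872.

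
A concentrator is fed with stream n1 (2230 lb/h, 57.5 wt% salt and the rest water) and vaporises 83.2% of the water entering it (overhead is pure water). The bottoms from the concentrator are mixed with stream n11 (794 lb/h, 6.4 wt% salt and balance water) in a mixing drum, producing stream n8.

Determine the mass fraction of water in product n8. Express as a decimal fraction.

0.404

Vapour removed = 0.832×0.425×2230 = 788.53 lb/h; concentrate = 1441.5 lb/h.
water reaching the mixer = 159.22 (from concentrate) + 794×0.936 = 902.41 lb/h.
Product flow = 1441.5 + 794 = 2235.5 lb/h; water fraction = 0.404.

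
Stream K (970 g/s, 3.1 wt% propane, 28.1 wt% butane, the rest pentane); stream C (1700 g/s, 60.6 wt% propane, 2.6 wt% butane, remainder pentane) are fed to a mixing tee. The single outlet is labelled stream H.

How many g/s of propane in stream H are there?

propane out = propane in = 970×0.031 + 1700×0.606 = 1060.3 g/s.

1060 g/s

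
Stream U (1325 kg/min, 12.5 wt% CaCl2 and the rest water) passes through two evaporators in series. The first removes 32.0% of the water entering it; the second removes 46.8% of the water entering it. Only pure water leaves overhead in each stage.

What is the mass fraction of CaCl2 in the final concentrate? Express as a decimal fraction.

water in feed = 1325×0.875 = 1159.4 kg/min.
After stage 1: water left = (1−0.320)×1159.4 = 788.38; stream total = 954 kg/min.
After stage 2: water left = (1−0.468)×788.38 = 419.42; final concentrate = 585.04 kg/min.
CaCl2 fraction = 165.62/585.04 = 0.283.

0.283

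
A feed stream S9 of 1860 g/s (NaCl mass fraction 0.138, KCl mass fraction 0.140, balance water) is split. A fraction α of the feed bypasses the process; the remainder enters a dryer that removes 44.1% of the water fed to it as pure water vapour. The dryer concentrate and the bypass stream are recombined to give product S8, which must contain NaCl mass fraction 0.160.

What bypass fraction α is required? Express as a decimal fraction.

0.568

All 1860×0.138 = 256.68 g/s of NaCl reaches S8, so S8 = 256.68/0.160 = 1604.2 g/s and vapour = 255.75 g/s.
The evaporator receives (1−α)·1860 of feed at 0.722 water and removes 0.441 of that water:
0.441×0.722×(1−α)×1860 = 255.75
(1−α) = 255.75/592.23 = 0.4318;  α = 0.5682.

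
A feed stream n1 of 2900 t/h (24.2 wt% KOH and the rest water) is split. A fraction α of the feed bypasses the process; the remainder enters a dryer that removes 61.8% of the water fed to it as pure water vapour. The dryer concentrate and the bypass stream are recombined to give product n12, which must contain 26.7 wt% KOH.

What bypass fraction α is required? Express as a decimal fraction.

All 2900×0.242 = 701.8 t/h of KOH reaches n12, so n12 = 701.8/0.267 = 2628.5 t/h and vapour = 271.54 t/h.
The evaporator receives (1−α)·2900 of feed at 0.758 water and removes 0.618 of that water:
0.618×0.758×(1−α)×2900 = 271.54
(1−α) = 271.54/1358.5 = 0.1999;  α = 0.8001.

0.800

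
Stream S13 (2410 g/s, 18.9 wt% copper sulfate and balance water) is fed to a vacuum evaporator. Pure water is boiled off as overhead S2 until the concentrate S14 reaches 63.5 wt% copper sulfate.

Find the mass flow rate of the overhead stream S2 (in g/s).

copper sulfate is conserved: 2410×0.189 = 455.49 g/s all reports to the concentrate.
Concentrate = 455.49/(target fraction) = 717.31 g/s.
Overhead = 2410 − 717.31 = 1692.7 g/s.

1693 g/s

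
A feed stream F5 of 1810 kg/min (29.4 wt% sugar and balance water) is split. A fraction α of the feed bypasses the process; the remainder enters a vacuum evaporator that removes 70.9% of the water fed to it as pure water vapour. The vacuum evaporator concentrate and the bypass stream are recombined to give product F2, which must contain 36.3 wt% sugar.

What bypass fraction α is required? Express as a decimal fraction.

0.620

All 1810×0.294 = 532.14 kg/min of sugar reaches F2, so F2 = 532.14/0.363 = 1466 kg/min and vapour = 344.05 kg/min.
The evaporator receives (1−α)·1810 of feed at 0.706 water and removes 0.709 of that water:
0.709×0.706×(1−α)×1810 = 344.05
(1−α) = 344.05/906 = 0.3797;  α = 0.6203.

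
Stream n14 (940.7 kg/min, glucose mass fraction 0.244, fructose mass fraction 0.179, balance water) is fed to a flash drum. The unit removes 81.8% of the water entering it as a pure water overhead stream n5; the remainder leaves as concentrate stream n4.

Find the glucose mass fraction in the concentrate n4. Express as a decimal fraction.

glucose is not removed: 940.7×0.244 = 229.53 kg/min of glucose enters n4.
water entering = 940.7×0.577 = 542.78 kg/min; overhead removed = 0.818×542.78 = 444 kg/min.
Concentrate = 940.7 − 444 = 496.7 kg/min.
Mass fraction = 229.53/496.7 = 0.462.

0.462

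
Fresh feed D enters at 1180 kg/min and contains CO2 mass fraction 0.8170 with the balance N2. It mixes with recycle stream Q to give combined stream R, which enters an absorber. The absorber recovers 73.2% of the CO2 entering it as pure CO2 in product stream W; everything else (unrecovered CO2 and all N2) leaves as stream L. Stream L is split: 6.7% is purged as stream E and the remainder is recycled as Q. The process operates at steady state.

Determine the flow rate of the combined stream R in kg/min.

4508 kg/min

N2 enters only via D and leaves only via the purge: 1180×0.183 = 0.067×(N2 in L), and the absorber passes all N2, so N2 in R = N2 in L = 3223 kg/min.
CO2 in R: m_A = 1180×0.817 + (1−0.067)·(1−0.732)·m_A, so m_A = 964.06/0.7500 = 1285.5 kg/min.
R = 1285.5 + 3223 = 4508.5 kg/min.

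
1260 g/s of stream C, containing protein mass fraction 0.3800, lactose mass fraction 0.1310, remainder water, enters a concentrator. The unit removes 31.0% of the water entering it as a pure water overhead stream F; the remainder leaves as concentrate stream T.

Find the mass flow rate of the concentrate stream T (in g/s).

water entering = 1260×0.489 = 616.14 g/s; overhead removed = 0.310×616.14 = 191 g/s.
Concentrate = 1260 − 191 = 1069 g/s.

1069 g/s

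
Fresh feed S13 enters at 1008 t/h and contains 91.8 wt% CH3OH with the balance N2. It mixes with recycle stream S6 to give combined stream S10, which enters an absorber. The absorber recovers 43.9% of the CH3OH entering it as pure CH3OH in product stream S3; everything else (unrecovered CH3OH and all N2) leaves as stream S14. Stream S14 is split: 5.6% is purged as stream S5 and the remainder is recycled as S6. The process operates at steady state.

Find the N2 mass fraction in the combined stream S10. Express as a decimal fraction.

N2 enters only via S13 and leaves only via the purge: 1008×0.082 = 0.056×(N2 in S14), and the absorber passes all N2, so N2 in S10 = N2 in S14 = 1476 t/h.
CH3OH in S10: m_A = 1008×0.918 + (1−0.056)·(1−0.439)·m_A, so m_A = 925.34/0.4704 = 1967.1 t/h.
S10 = 1967.1 + 1476 = 3443.1 t/h.
N2 fraction in S10 = 1476/3443.1 = 0.429.

0.429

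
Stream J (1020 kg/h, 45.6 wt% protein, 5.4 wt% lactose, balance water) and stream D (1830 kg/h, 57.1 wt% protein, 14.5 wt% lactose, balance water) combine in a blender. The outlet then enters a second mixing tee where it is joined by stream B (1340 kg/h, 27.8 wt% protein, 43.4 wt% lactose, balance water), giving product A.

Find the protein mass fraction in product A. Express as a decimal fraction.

0.4493

Overall, product flow = 4190 kg/h.
protein in = 1020×0.456 + 1830×0.571 + 1340×0.278 = 1882.6 kg/h.
protein fraction in A = 0.4493.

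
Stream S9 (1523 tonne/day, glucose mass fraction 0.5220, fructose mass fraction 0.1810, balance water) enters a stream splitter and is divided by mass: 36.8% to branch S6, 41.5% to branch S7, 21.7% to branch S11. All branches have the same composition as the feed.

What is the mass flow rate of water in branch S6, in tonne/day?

Branch S6 total = 0.368×1523 = 560.46 tonne/day.
water in S6 = 0.297×560.46 = 166.46 tonne/day.

166.5 tonne/day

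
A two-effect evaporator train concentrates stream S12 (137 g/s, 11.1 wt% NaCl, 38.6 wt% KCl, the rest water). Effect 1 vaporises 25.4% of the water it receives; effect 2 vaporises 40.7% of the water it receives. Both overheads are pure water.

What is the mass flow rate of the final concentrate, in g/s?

98.57 g/s

water in feed = 137×0.503 = 68.911 g/s.
After stage 1: water left = (1−0.254)×68.911 = 51.408; stream total = 119.5 g/s.
After stage 2: water left = (1−0.407)×51.408 = 30.485; final concentrate = 98.574 g/s.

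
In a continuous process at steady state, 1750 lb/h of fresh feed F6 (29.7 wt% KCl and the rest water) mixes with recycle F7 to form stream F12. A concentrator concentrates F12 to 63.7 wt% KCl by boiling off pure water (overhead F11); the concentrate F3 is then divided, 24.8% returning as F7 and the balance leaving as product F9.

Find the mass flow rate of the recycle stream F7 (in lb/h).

269.1 lb/h

Overall KCl balance (none leaves overhead): KCl in fresh feed = KCl in product, i.e. 1750×0.297 = (1−0.248)·F3·0.637.
F3 = 519.75/(0.637×0.752) = 1085 lb/h.
Recycle F7 = 0.248×1085 = 269.08 lb/h.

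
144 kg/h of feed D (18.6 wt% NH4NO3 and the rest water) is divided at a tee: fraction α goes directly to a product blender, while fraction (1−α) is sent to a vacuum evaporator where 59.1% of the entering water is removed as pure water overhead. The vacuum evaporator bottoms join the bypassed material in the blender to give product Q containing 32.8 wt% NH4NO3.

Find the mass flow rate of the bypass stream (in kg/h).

14.41 kg/h

All 144×0.186 = 26.784 kg/h of NH4NO3 reaches Q, so Q = 26.784/0.328 = 81.659 kg/h and vapour = 62.341 kg/h.
The evaporator receives (1−α)·144 of feed at 0.814 water and removes 0.591 of that water:
0.591×0.814×(1−α)×144 = 62.341
(1−α) = 62.341/69.275 = 0.8999;  α = 0.1001.
Bypass flow = 0.1001×144 = 14.412 kg/h.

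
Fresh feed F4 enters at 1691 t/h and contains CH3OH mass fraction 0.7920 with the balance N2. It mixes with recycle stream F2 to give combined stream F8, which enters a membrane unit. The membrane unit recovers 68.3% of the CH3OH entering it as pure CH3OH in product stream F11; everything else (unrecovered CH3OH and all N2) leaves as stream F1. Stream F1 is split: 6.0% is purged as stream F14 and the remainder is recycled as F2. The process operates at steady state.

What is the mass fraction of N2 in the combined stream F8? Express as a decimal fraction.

0.7545

N2 enters only via F4 and leaves only via the purge: 1691×0.208 = 0.060×(N2 in F1), and the membrane unit passes all N2, so N2 in F8 = N2 in F1 = 5862.1 t/h.
CH3OH in F8: m_A = 1691×0.792 + (1−0.060)·(1−0.683)·m_A, so m_A = 1339.3/0.7020 = 1907.7 t/h.
F8 = 1907.7 + 5862.1 = 7769.9 t/h.
N2 fraction in F8 = 5862.1/7769.9 = 0.7545.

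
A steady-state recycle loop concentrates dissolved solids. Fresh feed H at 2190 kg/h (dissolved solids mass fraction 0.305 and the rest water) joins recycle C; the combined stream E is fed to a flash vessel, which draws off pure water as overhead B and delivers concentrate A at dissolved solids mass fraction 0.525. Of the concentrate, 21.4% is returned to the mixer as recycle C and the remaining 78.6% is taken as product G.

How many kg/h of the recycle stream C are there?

346.4 kg/h

Overall dissolved solids balance (none leaves overhead): dissolved solids in fresh feed = dissolved solids in product, i.e. 2190×0.305 = (1−0.214)·A·0.525.
A = 667.95/(0.525×0.786) = 1618.7 kg/h.
Recycle C = 0.214×1618.7 = 346.4 kg/h.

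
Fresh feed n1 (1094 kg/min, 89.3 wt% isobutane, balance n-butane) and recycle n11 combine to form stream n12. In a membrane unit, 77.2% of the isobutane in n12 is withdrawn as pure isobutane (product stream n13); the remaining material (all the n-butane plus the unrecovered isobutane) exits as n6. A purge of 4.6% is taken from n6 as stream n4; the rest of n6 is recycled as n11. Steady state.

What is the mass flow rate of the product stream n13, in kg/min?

isobutane in n12: m_A = 1094×0.893 + (1−0.046)·(1−0.772)·m_A, so m_A = 976.94/0.7825 = 1248.5 kg/min.
Product n13 = 0.772×1248.5 = 963.85 kg/min.

963.8 kg/min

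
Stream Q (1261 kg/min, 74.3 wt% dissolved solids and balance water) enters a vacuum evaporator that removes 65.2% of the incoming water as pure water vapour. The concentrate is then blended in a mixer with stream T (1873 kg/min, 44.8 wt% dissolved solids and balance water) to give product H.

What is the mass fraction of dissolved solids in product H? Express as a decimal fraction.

Vapour removed = 0.652×0.257×1261 = 211.3 kg/min; concentrate = 1049.7 kg/min.
dissolved solids reaching the mixer = 936.92 (from concentrate) + 1873×0.448 = 1776 kg/min.
Product flow = 1049.7 + 1873 = 2922.7 kg/min; dissolved solids fraction = 0.6077.

0.6077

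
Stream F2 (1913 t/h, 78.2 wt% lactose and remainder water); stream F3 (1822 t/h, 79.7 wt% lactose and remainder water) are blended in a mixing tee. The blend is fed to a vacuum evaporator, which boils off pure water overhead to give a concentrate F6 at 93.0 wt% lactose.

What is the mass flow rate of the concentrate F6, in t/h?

3170 t/h

lactose entering = 1913×0.782 + 1822×0.797 = 2948.1 t/h.
All lactose reports to F6, so F6 = 2948.1/0.930 = 3170 t/h.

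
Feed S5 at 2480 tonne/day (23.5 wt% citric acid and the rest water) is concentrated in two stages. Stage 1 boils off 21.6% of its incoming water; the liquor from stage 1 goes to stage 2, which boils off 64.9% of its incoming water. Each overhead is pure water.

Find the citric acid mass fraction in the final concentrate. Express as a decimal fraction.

0.527

water in feed = 2480×0.765 = 1897.2 tonne/day.
After stage 1: water left = (1−0.216)×1897.2 = 1487.4; stream total = 2070.2 tonne/day.
After stage 2: water left = (1−0.649)×1487.4 = 522.08; final concentrate = 1104.9 tonne/day.
citric acid fraction = 582.8/1104.9 = 0.527.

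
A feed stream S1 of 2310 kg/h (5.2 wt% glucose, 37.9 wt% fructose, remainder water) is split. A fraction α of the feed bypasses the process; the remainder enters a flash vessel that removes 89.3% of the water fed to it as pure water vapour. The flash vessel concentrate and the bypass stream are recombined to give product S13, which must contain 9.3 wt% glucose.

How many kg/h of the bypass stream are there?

All 2310×0.052 = 120.12 kg/h of glucose reaches S13, so S13 = 120.12/0.093 = 1291.6 kg/h and vapour = 1018.4 kg/h.
The evaporator receives (1−α)·2310 of feed at 0.569 water and removes 0.893 of that water:
0.893×0.569×(1−α)×2310 = 1018.4
(1−α) = 1018.4/1173.8 = 0.8676;  α = 0.1324.
Bypass flow = 0.1324×2310 = 305.76 kg/h.

305.8 kg/h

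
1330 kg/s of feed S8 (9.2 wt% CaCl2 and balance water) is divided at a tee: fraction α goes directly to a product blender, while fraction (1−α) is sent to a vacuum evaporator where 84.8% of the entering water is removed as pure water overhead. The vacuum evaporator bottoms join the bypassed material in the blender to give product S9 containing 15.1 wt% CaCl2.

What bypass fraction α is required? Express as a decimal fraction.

All 1330×0.092 = 122.36 kg/s of CaCl2 reaches S9, so S9 = 122.36/0.151 = 810.33 kg/s and vapour = 519.67 kg/s.
The evaporator receives (1−α)·1330 of feed at 0.908 water and removes 0.848 of that water:
0.848×0.908×(1−α)×1330 = 519.67
(1−α) = 519.67/1024.1 = 0.5075;  α = 0.4925.

0.493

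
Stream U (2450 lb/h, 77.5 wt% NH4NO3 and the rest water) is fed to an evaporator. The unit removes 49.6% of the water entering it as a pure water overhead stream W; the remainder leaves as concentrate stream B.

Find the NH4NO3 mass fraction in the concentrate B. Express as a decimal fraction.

NH4NO3 is not removed: 2450×0.775 = 1898.8 lb/h of NH4NO3 enters B.
water entering = 2450×0.225 = 551.25 lb/h; overhead removed = 0.496×551.25 = 273.42 lb/h.
Concentrate = 2450 − 273.42 = 2176.6 lb/h.
Mass fraction = 1898.8/2176.6 = 0.8724.

0.8724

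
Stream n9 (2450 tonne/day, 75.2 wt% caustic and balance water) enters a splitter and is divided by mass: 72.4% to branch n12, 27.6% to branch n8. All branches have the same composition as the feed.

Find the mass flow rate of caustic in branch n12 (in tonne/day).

1334 tonne/day

Branch n12 total = 0.724×2450 = 1773.8 tonne/day.
caustic in n12 = 0.752×1773.8 = 1333.9 tonne/day.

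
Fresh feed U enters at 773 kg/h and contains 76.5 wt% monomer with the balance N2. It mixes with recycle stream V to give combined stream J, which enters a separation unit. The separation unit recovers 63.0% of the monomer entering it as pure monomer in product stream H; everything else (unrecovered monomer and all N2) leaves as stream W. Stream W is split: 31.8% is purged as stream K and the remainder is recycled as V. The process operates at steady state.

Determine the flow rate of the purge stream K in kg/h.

274.7 kg/h

N2 enters only via U and leaves only via the purge: 773×0.235 = 0.318×(N2 in W), and the separation unit passes all N2, so N2 in J = N2 in W = 571.24 kg/h.
monomer in J: m_A = 773×0.765 + (1−0.318)·(1−0.630)·m_A, so m_A = 591.35/0.7477 = 790.93 kg/h.
W = (1−0.630)×790.93 + 571.24 = 863.89 kg/h.
Purge K = 0.318×863.89 = 274.72 kg/h.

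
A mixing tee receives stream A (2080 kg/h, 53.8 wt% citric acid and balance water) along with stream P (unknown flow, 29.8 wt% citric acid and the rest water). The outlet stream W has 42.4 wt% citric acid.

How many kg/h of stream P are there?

Let P be the unknown flow. Total out = 2080 + P.
citric acid balance: 1119 + 0.298·P = 0.424·(2080 + P)
(0.298 − 0.424)·P = 0.424×2080 − 1119 = -237.12
P = -237.12 / -0.126 = 1881.9 kg/h

1882 kg/h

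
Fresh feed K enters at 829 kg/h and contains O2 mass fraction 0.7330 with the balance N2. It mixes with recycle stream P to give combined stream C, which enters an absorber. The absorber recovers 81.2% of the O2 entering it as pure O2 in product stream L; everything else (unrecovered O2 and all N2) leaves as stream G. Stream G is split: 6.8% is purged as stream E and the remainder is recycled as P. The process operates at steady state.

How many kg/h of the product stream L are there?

598.2 kg/h

O2 in C: m_A = 829×0.733 + (1−0.068)·(1−0.812)·m_A, so m_A = 607.66/0.8248 = 736.75 kg/h.
Product L = 0.812×736.75 = 598.24 kg/h.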